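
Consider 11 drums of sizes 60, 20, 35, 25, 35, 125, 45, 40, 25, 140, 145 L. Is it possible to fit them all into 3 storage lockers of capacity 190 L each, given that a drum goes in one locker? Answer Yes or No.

No

Total = 695 L; ⌈695/190⌉ = 4.
At least 4 storage lockers are required, but only 3 are allowed.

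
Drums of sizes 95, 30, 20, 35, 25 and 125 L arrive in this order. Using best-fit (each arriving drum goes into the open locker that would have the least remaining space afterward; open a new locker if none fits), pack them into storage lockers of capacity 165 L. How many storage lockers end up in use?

3

  95 → locker 1 (new)  [load 95/165]
  30 → locker 1  [load 125/165]
  20 → locker 1  [load 145/165]
  35 → locker 2 (new)  [load 35/165]
  25 → locker 2  [load 60/165]
  125 → locker 3 (new)  [load 125/165]
3 storage lockers opened.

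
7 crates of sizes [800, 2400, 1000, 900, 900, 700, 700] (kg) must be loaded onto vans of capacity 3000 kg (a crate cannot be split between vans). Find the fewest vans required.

3

Total = 2400 + 1000 + 900 + 900 + 800 + 700 + 700 = 7400 kg.
Lower bound: ⌈7400/3000⌉ = 3 vans.
A packing using 3 vans:
  van 1: 2400 = 2400
  van 2: 1000 + 900 + 900 = 2800
  van 3: 800 + 700 + 700 = 2200
This matches the lower bound, so 3 is optimal.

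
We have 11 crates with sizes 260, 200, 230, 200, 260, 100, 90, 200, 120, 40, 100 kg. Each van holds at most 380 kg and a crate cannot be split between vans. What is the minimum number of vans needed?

6

Total = 260 + 260 + 230 + 200 + 200 + 200 + 120 + 100 + 100 + 90 + 40 = 1800 kg.
Lower bound: ⌈1800/380⌉ = 5 vans.
Also, 6 crates each exceed 190 kg, and no two of those can share a van, so at least 6 vans are needed.
A packing using 6 vans:
  van 1: 260 + 120 = 380
  van 2: 260 + 100 = 360
  van 3: 230 + 100 + 40 = 370
  van 4: 200 + 90 = 290
  van 5: 200 = 200
  van 6: 200 = 200
This matches the lower bound, so 6 is optimal.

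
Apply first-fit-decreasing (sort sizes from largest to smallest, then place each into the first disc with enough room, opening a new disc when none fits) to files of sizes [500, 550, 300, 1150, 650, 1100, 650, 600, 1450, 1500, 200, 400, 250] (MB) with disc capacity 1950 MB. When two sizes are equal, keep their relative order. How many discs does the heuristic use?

5

Sorted descending: 1500, 1450, 1150, 1100, 650, 650, 600, 550, 500, 400, 300, 250, 200.
  1500 → disc 1 (new)  [load 1500/1950]
  1450 → disc 2 (new)  [load 1450/1950]
  1150 → disc 3 (new)  [load 1150/1950]
  1100 → disc 4 (new)  [load 1100/1950]
  650 → disc 3  [load 1800/1950]
  650 → disc 4  [load 1750/1950]
  600 → disc 5 (new)  [load 600/1950]
  550 → disc 5  [load 1150/1950]
  500 → disc 2  [load 1950/1950]
  400 → disc 1  [load 1900/1950]
  300 → disc 5  [load 1450/1950]
  250 → disc 5  [load 1700/1950]
  200 → disc 4  [load 1950/1950]
5 discs opened.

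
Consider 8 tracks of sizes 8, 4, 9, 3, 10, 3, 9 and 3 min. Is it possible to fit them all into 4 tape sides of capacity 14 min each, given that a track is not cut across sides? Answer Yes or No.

A valid assignment using 4 tape sides:
  side 1: 10 + 4 = 14
  side 2: 9 + 3 = 12
  side 3: 9 + 3 = 12
  side 4: 8 + 3 = 11
Every load is within 14 min, so 4 tape sides suffice.

Yes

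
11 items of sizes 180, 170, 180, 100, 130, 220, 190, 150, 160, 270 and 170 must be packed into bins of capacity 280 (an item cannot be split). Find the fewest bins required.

9

Total = 270 + 220 + 190 + 180 + 180 + 170 + 170 + 160 + 150 + 130 + 100 = 1920.
Lower bound: ⌈1920/280⌉ = 7 bins.
Also, 9 items each exceed 140, and no two of those can share a bin, so at least 9 bins are needed.
A packing using 9 bins:
  bin 1: 270 = 270
  bin 2: 220 = 220
  bin 3: 190 = 190
  bin 4: 180 + 100 = 280
  bin 5: 180 = 180
  bin 6: 170 = 170
  bin 7: 170 = 170
  bin 8: 160 = 160
  bin 9: 150 + 130 = 280
This matches the lower bound, so 9 is optimal.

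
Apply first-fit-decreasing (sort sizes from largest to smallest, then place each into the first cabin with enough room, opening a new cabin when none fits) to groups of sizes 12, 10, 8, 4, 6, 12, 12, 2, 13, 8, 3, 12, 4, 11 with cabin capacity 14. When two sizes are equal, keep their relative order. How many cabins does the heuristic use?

Sorted descending: 13, 12, 12, 12, 12, 11, 10, 8, 8, 6, 4, 4, 3, 2.
  13 → cabin 1 (new)  [load 13/14]
  12 → cabin 2 (new)  [load 12/14]
  12 → cabin 3 (new)  [load 12/14]
  12 → cabin 4 (new)  [load 12/14]
  12 → cabin 5 (new)  [load 12/14]
  11 → cabin 6 (new)  [load 11/14]
  10 → cabin 7 (new)  [load 10/14]
  8 → cabin 8 (new)  [load 8/14]
  8 → cabin 9 (new)  [load 8/14]
  6 → cabin 8  [load 14/14]
  4 → cabin 7  [load 14/14]
  4 → cabin 9  [load 12/14]
  3 → cabin 6  [load 14/14]
  2 → cabin 2  [load 14/14]
9 cabins opened.

9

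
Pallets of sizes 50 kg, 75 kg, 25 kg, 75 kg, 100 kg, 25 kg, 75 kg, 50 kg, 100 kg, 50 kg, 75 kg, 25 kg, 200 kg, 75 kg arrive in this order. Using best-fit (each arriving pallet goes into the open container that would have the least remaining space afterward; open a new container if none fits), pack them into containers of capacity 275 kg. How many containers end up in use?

  50 → container 1 (new)  [load 50/275]
  75 → container 1  [load 125/275]
  25 → container 1  [load 150/275]
  75 → container 1  [load 225/275]
  100 → container 2 (new)  [load 100/275]
  25 → container 1  [load 250/275]
  75 → container 2  [load 175/275]
  50 → container 2  [load 225/275]
  100 → container 3 (new)  [load 100/275]
  50 → container 2  [load 275/275]
  75 → container 3  [load 175/275]
  25 → container 1  [load 275/275]
  200 → container 4 (new)  [load 200/275]
  75 → container 4  [load 275/275]
4 containers opened.

4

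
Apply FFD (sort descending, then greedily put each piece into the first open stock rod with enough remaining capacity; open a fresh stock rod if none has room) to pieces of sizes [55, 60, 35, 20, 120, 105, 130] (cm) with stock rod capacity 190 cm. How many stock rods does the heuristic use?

Sorted descending: 130, 120, 105, 60, 55, 35, 20.
  130 → stock rod 1 (new)  [load 130/190]
  120 → stock rod 2 (new)  [load 120/190]
  105 → stock rod 3 (new)  [load 105/190]
  60 → stock rod 1  [load 190/190]
  55 → stock rod 2  [load 175/190]
  35 → stock rod 3  [load 140/190]
  20 → stock rod 3  [load 160/190]
3 stock rods opened.

3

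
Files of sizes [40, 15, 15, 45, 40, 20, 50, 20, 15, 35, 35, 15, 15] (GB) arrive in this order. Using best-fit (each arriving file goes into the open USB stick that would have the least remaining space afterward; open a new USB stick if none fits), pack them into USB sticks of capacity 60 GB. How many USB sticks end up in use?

7

  40 → USB stick 1 (new)  [load 40/60]
  15 → USB stick 1  [load 55/60]
  15 → USB stick 2 (new)  [load 15/60]
  45 → USB stick 2  [load 60/60]
  40 → USB stick 3 (new)  [load 40/60]
  20 → USB stick 3  [load 60/60]
  50 → USB stick 4 (new)  [load 50/60]
  20 → USB stick 5 (new)  [load 20/60]
  15 → USB stick 5  [load 35/60]
  35 → USB stick 6 (new)  [load 35/60]
  35 → USB stick 7 (new)  [load 35/60]
  15 → USB stick 5  [load 50/60]
  15 → USB stick 6  [load 50/60]
7 USB sticks opened.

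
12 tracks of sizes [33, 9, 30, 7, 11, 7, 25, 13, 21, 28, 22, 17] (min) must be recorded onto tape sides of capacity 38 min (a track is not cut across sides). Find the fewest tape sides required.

Total = 33 + 30 + 28 + 25 + 22 + 21 + 17 + 13 + 11 + 9 + 7 + 7 = 223 min.
Lower bound: ⌈223/38⌉ = 6 tape sides.
A packing using 7 tape sides:
  side 1: 33 = 33
  side 2: 30 + 7 = 37
  side 3: 28 + 9 = 37
  side 4: 25 + 13 = 38
  side 5: 22 + 11 = 33
  side 6: 21 + 17 = 38
  side 7: 7 = 7
No arrangement into 6 tape sides stays within capacity, so 7 is optimal.

7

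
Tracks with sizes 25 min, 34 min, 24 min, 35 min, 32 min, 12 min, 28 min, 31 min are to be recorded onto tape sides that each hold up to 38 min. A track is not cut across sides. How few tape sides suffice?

Total = 35 + 34 + 32 + 31 + 28 + 25 + 24 + 12 = 221 min.
Lower bound: ⌈221/38⌉ = 6 tape sides.
Also, 7 tracks each exceed 19 min, and no two of those can share a side, so at least 7 tape sides are needed.
A packing using 7 tape sides:
  side 1: 35 = 35
  side 2: 34 = 34
  side 3: 32 = 32
  side 4: 31 = 31
  side 5: 28 = 28
  side 6: 25 + 12 = 37
  side 7: 24 = 24
This matches the lower bound, so 7 is optimal.

7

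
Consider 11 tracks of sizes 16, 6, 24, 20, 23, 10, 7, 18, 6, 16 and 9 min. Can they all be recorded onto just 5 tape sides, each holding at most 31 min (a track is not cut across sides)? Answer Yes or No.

No

Total = 155 min; ⌈155/31⌉ = 5.
6 tracks each exceed half the capacity and cannot share a side, forcing at least 6 tape sides.
At least 6 tape sides are required, but only 5 are allowed.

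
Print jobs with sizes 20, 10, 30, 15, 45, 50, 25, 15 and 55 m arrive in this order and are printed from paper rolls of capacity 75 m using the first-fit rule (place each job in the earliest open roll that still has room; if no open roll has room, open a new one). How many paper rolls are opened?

4

  20 → roll 1 (new)  [load 20/75]
  10 → roll 1  [load 30/75]
  30 → roll 1  [load 60/75]
  15 → roll 1  [load 75/75]
  45 → roll 2 (new)  [load 45/75]
  50 → roll 3 (new)  [load 50/75]
  25 → roll 2  [load 70/75]
  15 → roll 3  [load 65/75]
  55 → roll 4 (new)  [load 55/75]
4 paper rolls opened.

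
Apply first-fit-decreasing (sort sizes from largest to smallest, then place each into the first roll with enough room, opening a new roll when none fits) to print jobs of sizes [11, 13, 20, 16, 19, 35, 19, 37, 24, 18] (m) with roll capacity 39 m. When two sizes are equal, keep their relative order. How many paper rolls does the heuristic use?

Sorted descending: 37, 35, 24, 20, 19, 19, 18, 16, 13, 11.
  37 → roll 1 (new)  [load 37/39]
  35 → roll 2 (new)  [load 35/39]
  24 → roll 3 (new)  [load 24/39]
  20 → roll 4 (new)  [load 20/39]
  19 → roll 4  [load 39/39]
  19 → roll 5 (new)  [load 19/39]
  18 → roll 5  [load 37/39]
  16 → roll 6 (new)  [load 16/39]
  13 → roll 3  [load 37/39]
  11 → roll 6  [load 27/39]
6 paper rolls opened.

6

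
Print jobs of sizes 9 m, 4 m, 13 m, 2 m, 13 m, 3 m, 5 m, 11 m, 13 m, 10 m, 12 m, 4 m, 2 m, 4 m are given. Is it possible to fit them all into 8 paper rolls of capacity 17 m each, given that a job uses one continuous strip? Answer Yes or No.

A valid assignment using 7 paper rolls:
  roll 1: 13 + 4 = 17
  roll 2: 13 + 4 = 17
  roll 3: 13 + 4 = 17
  roll 4: 12 + 5 = 17
  roll 5: 11 + 3 + 2 = 16
  roll 6: 10 + 2 = 12
  roll 7: 9 = 9
That uses only 7 ≤ 8, so 8 paper rolls are enough.

Yes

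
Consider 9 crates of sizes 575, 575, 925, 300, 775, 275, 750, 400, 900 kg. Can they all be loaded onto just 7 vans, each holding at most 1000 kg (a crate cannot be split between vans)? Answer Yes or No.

Yes

A valid assignment using 7 vans:
  van 1: 925 = 925
  van 2: 900 = 900
  van 3: 775 = 775
  van 4: 750 = 750
  van 5: 575 + 400 = 975
  van 6: 575 + 300 = 875
  van 7: 275 = 275
Every load is within 1000 kg, so 7 vans suffice.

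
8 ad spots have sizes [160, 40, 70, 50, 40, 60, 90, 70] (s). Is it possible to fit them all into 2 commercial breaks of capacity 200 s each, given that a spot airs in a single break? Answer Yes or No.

No

Total = 580 s; ⌈580/200⌉ = 3.
At least 3 commercial breaks are required, but only 2 are allowed.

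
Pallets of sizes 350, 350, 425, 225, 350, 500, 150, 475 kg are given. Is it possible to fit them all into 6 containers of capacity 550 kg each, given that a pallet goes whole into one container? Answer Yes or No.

No

Total = 2825 kg; ⌈2825/550⌉ = 6.
The bound of 6 does not rule out 6, but exhaustive search shows no assignment into 6 containers of capacity 550 kg exists — the minimum is 7.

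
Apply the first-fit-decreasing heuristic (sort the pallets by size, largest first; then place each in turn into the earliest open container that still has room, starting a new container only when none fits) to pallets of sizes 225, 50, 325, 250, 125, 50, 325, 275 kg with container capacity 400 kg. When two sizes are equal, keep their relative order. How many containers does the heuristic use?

Sorted descending: 325, 325, 275, 250, 225, 125, 50, 50.
  325 → container 1 (new)  [load 325/400]
  325 → container 2 (new)  [load 325/400]
  275 → container 3 (new)  [load 275/400]
  250 → container 4 (new)  [load 250/400]
  225 → container 5 (new)  [load 225/400]
  125 → container 3  [load 400/400]
  50 → container 1  [load 375/400]
  50 → container 2  [load 375/400]
5 containers opened.

5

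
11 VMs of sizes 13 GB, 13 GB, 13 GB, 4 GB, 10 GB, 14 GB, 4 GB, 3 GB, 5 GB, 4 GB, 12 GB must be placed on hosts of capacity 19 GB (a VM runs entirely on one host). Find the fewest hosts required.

Total = 14 + 13 + 13 + 13 + 12 + 10 + 5 + 4 + 4 + 4 + 3 = 95 GB.
Lower bound: ⌈95/19⌉ = 5 hosts.
Also, 6 VMs each exceed 19/2 GB, and no two of those can share a host, so at least 6 hosts are needed.
A packing using 6 hosts:
  host 1: 14 + 5 = 19
  host 2: 13 + 4 = 17
  host 3: 13 + 4 = 17
  host 4: 13 + 4 = 17
  host 5: 12 + 3 = 15
  host 6: 10 = 10
This matches the lower bound, so 6 is optimal.

6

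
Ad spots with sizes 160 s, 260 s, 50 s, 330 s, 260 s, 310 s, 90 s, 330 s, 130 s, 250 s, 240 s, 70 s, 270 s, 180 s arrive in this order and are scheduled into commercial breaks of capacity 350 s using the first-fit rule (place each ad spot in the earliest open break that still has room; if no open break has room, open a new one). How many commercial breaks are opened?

10

  160 → break 1 (new)  [load 160/350]
  260 → break 2 (new)  [load 260/350]
  50 → break 1  [load 210/350]
  330 → break 3 (new)  [load 330/350]
  260 → break 4 (new)  [load 260/350]
  310 → break 5 (new)  [load 310/350]
  90 → break 1  [load 300/350]
  330 → break 6 (new)  [load 330/350]
  130 → break 7 (new)  [load 130/350]
  250 → break 8 (new)  [load 250/350]
  240 → break 9 (new)  [load 240/350]
  70 → break 2  [load 330/350]
  270 → break 10 (new)  [load 270/350]
  180 → break 7  [load 310/350]
10 commercial breaks opened.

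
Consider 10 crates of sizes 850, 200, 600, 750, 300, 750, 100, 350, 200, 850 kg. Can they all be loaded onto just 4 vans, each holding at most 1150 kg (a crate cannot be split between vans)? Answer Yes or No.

Total = 4950 kg; ⌈4950/1150⌉ = 5.
At least 5 vans are required, but only 4 are allowed.

No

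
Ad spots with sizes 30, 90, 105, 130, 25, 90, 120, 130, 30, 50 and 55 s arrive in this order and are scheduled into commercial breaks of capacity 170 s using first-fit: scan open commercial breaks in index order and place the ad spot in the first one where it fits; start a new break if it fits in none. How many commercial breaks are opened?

  30 → break 1 (new)  [load 30/170]
  90 → break 1  [load 120/170]
  105 → break 2 (new)  [load 105/170]
  130 → break 3 (new)  [load 130/170]
  25 → break 1  [load 145/170]
  90 → break 4 (new)  [load 90/170]
  120 → break 5 (new)  [load 120/170]
  130 → break 6 (new)  [load 130/170]
  30 → break 2  [load 135/170]
  50 → break 4  [load 140/170]
  55 → break 7 (new)  [load 55/170]
7 commercial breaks opened.

7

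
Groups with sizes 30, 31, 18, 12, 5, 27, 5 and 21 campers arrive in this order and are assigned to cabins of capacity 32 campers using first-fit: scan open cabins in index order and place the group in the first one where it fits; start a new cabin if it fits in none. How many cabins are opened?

  30 → cabin 1 (new)  [load 30/32]
  31 → cabin 2 (new)  [load 31/32]
  18 → cabin 3 (new)  [load 18/32]
  12 → cabin 3  [load 30/32]
  5 → cabin 4 (new)  [load 5/32]
  27 → cabin 4  [load 32/32]
  5 → cabin 5 (new)  [load 5/32]
  21 → cabin 5  [load 26/32]
5 cabins opened.

5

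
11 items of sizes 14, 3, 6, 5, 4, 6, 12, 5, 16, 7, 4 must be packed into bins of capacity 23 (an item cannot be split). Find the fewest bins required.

Total = 16 + 14 + 12 + 7 + 6 + 6 + 5 + 5 + 4 + 4 + 3 = 82.
Lower bound: ⌈82/23⌉ = 4 bins.
A packing using 4 bins:
  bin 1: 16 + 7 = 23
  bin 2: 14 + 6 + 3 = 23
  bin 3: 12 + 6 + 5 = 23
  bin 4: 5 + 4 + 4 = 13
This matches the lower bound, so 4 is optimal.

4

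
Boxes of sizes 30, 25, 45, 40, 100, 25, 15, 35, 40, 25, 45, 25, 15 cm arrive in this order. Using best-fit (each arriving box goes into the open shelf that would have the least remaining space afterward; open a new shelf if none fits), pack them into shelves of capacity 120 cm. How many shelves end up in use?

5

  30 → shelf 1 (new)  [load 30/120]
  25 → shelf 1  [load 55/120]
  45 → shelf 1  [load 100/120]
  40 → shelf 2 (new)  [load 40/120]
  100 → shelf 3 (new)  [load 100/120]
  25 → shelf 2  [load 65/120]
  15 → shelf 1  [load 115/120]
  35 → shelf 2  [load 100/120]
  40 → shelf 4 (new)  [load 40/120]
  25 → shelf 4  [load 65/120]
  45 → shelf 4  [load 110/120]
  25 → shelf 5 (new)  [load 25/120]
  15 → shelf 2  [load 115/120]
5 shelves opened.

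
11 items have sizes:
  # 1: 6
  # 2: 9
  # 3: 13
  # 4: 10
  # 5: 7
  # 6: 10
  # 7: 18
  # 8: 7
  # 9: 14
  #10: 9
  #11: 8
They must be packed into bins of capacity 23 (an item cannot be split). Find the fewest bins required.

Total = 18 + 14 + 13 + 10 + 10 + 9 + 9 + 8 + 7 + 7 + 6 = 111.
Lower bound: ⌈111/23⌉ = 5 bins.
A packing using 6 bins:
  bin 1: 18 = 18
  bin 2: 14 + 9 = 23
  bin 3: 13 + 10 = 23
  bin 4: 10 + 9 = 19
  bin 5: 8 + 7 + 7 = 22
  bin 6: 6 = 6
No arrangement into 5 bins stays within capacity, so 6 is optimal.

6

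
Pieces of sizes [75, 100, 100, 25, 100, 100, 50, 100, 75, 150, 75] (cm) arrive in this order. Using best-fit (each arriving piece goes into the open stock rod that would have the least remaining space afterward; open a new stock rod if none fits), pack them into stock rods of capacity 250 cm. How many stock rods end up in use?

5

  75 → stock rod 1 (new)  [load 75/250]
  100 → stock rod 1  [load 175/250]
  100 → stock rod 2 (new)  [load 100/250]
  25 → stock rod 1  [load 200/250]
  100 → stock rod 2  [load 200/250]
  100 → stock rod 3 (new)  [load 100/250]
  50 → stock rod 1  [load 250/250]
  100 → stock rod 3  [load 200/250]
  75 → stock rod 4 (new)  [load 75/250]
  150 → stock rod 4  [load 225/250]
  75 → stock rod 5 (new)  [load 75/250]
5 stock rods opened.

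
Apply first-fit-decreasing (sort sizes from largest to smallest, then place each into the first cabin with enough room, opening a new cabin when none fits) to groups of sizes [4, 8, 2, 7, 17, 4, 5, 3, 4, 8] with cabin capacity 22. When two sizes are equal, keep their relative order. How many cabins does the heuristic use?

Sorted descending: 17, 8, 8, 7, 5, 4, 4, 4, 3, 2.
  17 → cabin 1 (new)  [load 17/22]
  8 → cabin 2 (new)  [load 8/22]
  8 → cabin 2  [load 16/22]
  7 → cabin 3 (new)  [load 7/22]
  5 → cabin 1  [load 22/22]
  4 → cabin 2  [load 20/22]
  4 → cabin 3  [load 11/22]
  4 → cabin 3  [load 15/22]
  3 → cabin 3  [load 18/22]
  2 → cabin 2  [load 22/22]
3 cabins opened.

3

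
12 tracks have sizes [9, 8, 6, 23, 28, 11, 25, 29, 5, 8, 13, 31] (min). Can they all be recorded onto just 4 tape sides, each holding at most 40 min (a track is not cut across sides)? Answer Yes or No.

No

Total = 196 min; ⌈196/40⌉ = 5.
At least 5 tape sides are required, but only 4 are allowed.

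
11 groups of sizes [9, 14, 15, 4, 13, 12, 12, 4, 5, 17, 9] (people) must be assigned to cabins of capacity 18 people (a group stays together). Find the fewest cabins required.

Total = 17 + 15 + 14 + 13 + 12 + 12 + 9 + 9 + 5 + 4 + 4 = 114 people.
Lower bound: ⌈114/18⌉ = 7 cabins.
A packing using 7 cabins:
  cabin 1: 17 = 17
  cabin 2: 15 = 15
  cabin 3: 14 + 4 = 18
  cabin 4: 13 + 5 = 18
  cabin 5: 12 + 4 = 16
  cabin 6: 12 = 12
  cabin 7: 9 + 9 = 18
This matches the lower bound, so 7 is optimal.

7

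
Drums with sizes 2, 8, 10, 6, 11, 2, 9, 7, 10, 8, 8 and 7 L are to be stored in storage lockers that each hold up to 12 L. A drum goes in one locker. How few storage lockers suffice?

Total = 11 + 10 + 10 + 9 + 8 + 8 + 8 + 7 + 7 + 6 + 2 + 2 = 88 L.
Lower bound: ⌈88/12⌉ = 8 storage lockers.
Also, 9 drums each exceed 6 L, and no two of those can share a locker, so at least 9 storage lockers are needed.
A packing using 10 storage lockers:
  locker 1: 11 = 11
  locker 2: 10 + 2 = 12
  locker 3: 10 + 2 = 12
  locker 4: 9 = 9
  locker 5: 8 = 8
  locker 6: 8 = 8
  locker 7: 8 = 8
  locker 8: 7 = 7
  locker 9: 7 = 7
  locker 10: 6 = 6
No arrangement into 9 storage lockers stays within capacity, so 10 is optimal.

10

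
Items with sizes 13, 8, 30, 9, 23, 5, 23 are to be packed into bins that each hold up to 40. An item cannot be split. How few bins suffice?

3

Total = 30 + 23 + 23 + 13 + 9 + 8 + 5 = 111.
Lower bound: ⌈111/40⌉ = 3 bins.
A packing using 3 bins:
  bin 1: 30 + 9 = 39
  bin 2: 23 + 13 = 36
  bin 3: 23 + 8 + 5 = 36
This matches the lower bound, so 3 is optimal.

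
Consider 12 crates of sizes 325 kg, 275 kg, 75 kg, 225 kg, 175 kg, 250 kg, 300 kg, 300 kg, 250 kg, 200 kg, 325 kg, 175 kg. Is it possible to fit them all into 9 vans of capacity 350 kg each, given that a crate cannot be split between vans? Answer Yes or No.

Total = 2875 kg; ⌈2875/350⌉ = 9.
The bound of 9 does not rule out 9, but exhaustive search shows no assignment into 9 vans of capacity 350 kg exists — the minimum is 10.

No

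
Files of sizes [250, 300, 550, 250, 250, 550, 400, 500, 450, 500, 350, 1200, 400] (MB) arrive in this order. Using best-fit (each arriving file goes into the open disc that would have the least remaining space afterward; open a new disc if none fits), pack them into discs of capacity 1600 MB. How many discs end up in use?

4

  250 → disc 1 (new)  [load 250/1600]
  300 → disc 1  [load 550/1600]
  550 → disc 1  [load 1100/1600]
  250 → disc 1  [load 1350/1600]
  250 → disc 1  [load 1600/1600]
  550 → disc 2 (new)  [load 550/1600]
  400 → disc 2  [load 950/1600]
  500 → disc 2  [load 1450/1600]
  450 → disc 3 (new)  [load 450/1600]
  500 → disc 3  [load 950/1600]
  350 → disc 3  [load 1300/1600]
  1200 → disc 4 (new)  [load 1200/1600]
  400 → disc 4  [load 1600/1600]
4 discs opened.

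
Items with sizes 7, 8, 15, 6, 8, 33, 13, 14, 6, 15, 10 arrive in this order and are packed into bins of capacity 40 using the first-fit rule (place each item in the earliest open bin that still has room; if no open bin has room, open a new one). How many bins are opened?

  7 → bin 1 (new)  [load 7/40]
  8 → bin 1  [load 15/40]
  15 → bin 1  [load 30/40]
  6 → bin 1  [load 36/40]
  8 → bin 2 (new)  [load 8/40]
  33 → bin 3 (new)  [load 33/40]
  13 → bin 2  [load 21/40]
  14 → bin 2  [load 35/40]
  6 → bin 3  [load 39/40]
  15 → bin 4 (new)  [load 15/40]
  10 → bin 4  [load 25/40]
4 bins opened.

4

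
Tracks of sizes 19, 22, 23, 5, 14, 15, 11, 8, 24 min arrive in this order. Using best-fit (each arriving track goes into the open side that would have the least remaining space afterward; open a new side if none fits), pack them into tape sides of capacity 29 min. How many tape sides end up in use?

  19 → side 1 (new)  [load 19/29]
  22 → side 2 (new)  [load 22/29]
  23 → side 3 (new)  [load 23/29]
  5 → side 3  [load 28/29]
  14 → side 4 (new)  [load 14/29]
  15 → side 4  [load 29/29]
  11 → side 5 (new)  [load 11/29]
  8 → side 1  [load 27/29]
  24 → side 6 (new)  [load 24/29]
6 tape sides opened.

6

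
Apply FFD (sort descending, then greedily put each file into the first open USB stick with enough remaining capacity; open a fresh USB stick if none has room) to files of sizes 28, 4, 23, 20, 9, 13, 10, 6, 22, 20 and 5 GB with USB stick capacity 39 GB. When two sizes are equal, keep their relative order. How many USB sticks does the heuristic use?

Sorted descending: 28, 23, 22, 20, 20, 13, 10, 9, 6, 5, 4.
  28 → USB stick 1 (new)  [load 28/39]
  23 → USB stick 2 (new)  [load 23/39]
  22 → USB stick 3 (new)  [load 22/39]
  20 → USB stick 4 (new)  [load 20/39]
  20 → USB stick 5 (new)  [load 20/39]
  13 → USB stick 2  [load 36/39]
  10 → USB stick 1  [load 38/39]
  9 → USB stick 3  [load 31/39]
  6 → USB stick 3  [load 37/39]
  5 → USB stick 4  [load 25/39]
  4 → USB stick 4  [load 29/39]
5 USB sticks opened.

5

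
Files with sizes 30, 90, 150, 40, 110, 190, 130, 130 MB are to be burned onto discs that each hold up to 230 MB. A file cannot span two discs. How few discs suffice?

5

Total = 190 + 150 + 130 + 130 + 110 + 90 + 40 + 30 = 870 MB.
Lower bound: ⌈870/230⌉ = 4 discs.
A packing using 5 discs:
  disc 1: 190 + 40 = 230
  disc 2: 150 + 30 = 180
  disc 3: 130 + 90 = 220
  disc 4: 130 = 130
  disc 5: 110 = 110
No arrangement into 4 discs stays within capacity, so 5 is optimal.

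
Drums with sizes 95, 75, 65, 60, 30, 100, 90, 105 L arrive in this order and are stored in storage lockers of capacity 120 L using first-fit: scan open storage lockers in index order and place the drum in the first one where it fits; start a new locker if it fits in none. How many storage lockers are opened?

7

  95 → locker 1 (new)  [load 95/120]
  75 → locker 2 (new)  [load 75/120]
  65 → locker 3 (new)  [load 65/120]
  60 → locker 4 (new)  [load 60/120]
  30 → locker 2  [load 105/120]
  100 → locker 5 (new)  [load 100/120]
  90 → locker 6 (new)  [load 90/120]
  105 → locker 7 (new)  [load 105/120]
7 storage lockers opened.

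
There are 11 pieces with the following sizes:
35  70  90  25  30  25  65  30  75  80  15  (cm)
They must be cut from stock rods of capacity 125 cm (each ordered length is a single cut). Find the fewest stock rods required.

5

Total = 90 + 80 + 75 + 70 + 65 + 35 + 30 + 30 + 25 + 25 + 15 = 540 cm.
Lower bound: ⌈540/125⌉ = 5 stock rods.
A packing using 5 stock rods:
  stock rod 1: 90 + 35 = 125
  stock rod 2: 80 + 30 + 15 = 125
  stock rod 3: 75 + 30 = 105
  stock rod 4: 70 + 25 + 25 = 120
  stock rod 5: 65 = 65
This matches the lower bound, so 5 is optimal.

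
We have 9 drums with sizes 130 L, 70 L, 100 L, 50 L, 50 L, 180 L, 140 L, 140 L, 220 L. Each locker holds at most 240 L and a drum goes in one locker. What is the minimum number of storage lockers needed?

Total = 220 + 180 + 140 + 140 + 130 + 100 + 70 + 50 + 50 = 1080 L.
Lower bound: ⌈1080/240⌉ = 5 storage lockers.
A packing using 5 storage lockers:
  locker 1: 220 = 220
  locker 2: 180 + 50 = 230
  locker 3: 140 + 100 = 240
  locker 4: 140 + 70 = 210
  locker 5: 130 + 50 = 180
This matches the lower bound, so 5 is optimal.

5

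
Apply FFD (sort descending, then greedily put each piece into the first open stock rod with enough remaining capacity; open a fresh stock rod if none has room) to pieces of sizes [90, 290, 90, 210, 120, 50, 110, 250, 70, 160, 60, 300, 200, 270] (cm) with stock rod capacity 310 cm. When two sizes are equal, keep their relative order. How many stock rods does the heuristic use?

Sorted descending: 300, 290, 270, 250, 210, 200, 160, 120, 110, 90, 90, 70, 60, 50.
  300 → stock rod 1 (new)  [load 300/310]
  290 → stock rod 2 (new)  [load 290/310]
  270 → stock rod 3 (new)  [load 270/310]
  250 → stock rod 4 (new)  [load 250/310]
  210 → stock rod 5 (new)  [load 210/310]
  200 → stock rod 6 (new)  [load 200/310]
  160 → stock rod 7 (new)  [load 160/310]
  120 → stock rod 7  [load 280/310]
  110 → stock rod 6  [load 310/310]
  90 → stock rod 5  [load 300/310]
  90 → stock rod 8 (new)  [load 90/310]
  70 → stock rod 8  [load 160/310]
  60 → stock rod 4  [load 310/310]
  50 → stock rod 8  [load 210/310]
8 stock rods opened.

8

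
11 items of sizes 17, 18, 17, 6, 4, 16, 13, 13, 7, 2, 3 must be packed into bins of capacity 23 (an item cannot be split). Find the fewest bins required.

Total = 18 + 17 + 17 + 16 + 13 + 13 + 7 + 6 + 4 + 3 + 2 = 116.
Lower bound: ⌈116/23⌉ = 6 bins.
A packing using 6 bins:
  bin 1: 18 + 4 = 22
  bin 2: 17 + 6 = 23
  bin 3: 17 + 3 + 2 = 22
  bin 4: 16 + 7 = 23
  bin 5: 13 = 13
  bin 6: 13 = 13
This matches the lower bound, so 6 is optimal.

6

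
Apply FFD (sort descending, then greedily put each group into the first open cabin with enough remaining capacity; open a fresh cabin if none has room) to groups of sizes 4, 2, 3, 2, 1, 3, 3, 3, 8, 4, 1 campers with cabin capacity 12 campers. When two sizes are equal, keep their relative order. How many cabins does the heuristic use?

3

Sorted descending: 8, 4, 4, 3, 3, 3, 3, 2, 2, 1, 1.
  8 → cabin 1 (new)  [load 8/12]
  4 → cabin 1  [load 12/12]
  4 → cabin 2 (new)  [load 4/12]
  3 → cabin 2  [load 7/12]
  3 → cabin 2  [load 10/12]
  3 → cabin 3 (new)  [load 3/12]
  3 → cabin 3  [load 6/12]
  2 → cabin 2  [load 12/12]
  2 → cabin 3  [load 8/12]
  1 → cabin 3  [load 9/12]
  1 → cabin 3  [load 10/12]
3 cabins opened.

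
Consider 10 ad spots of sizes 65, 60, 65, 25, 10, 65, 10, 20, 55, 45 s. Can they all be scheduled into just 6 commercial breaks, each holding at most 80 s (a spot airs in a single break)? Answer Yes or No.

A valid assignment using 6 commercial breaks:
  break 1: 65 + 10 = 75
  break 2: 65 + 10 = 75
  break 3: 65 = 65
  break 4: 60 + 20 = 80
  break 5: 55 + 25 = 80
  break 6: 45 = 45
Every load is within 80 s, so 6 commercial breaks suffice.

Yes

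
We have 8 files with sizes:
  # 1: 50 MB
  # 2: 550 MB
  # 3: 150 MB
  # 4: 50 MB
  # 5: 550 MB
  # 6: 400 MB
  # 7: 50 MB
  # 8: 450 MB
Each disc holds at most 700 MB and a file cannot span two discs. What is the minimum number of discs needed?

4

Total = 550 + 550 + 450 + 400 + 150 + 50 + 50 + 50 = 2250 MB.
Lower bound: ⌈2250/700⌉ = 4 discs.
A packing using 4 discs:
  disc 1: 550 + 150 = 700
  disc 2: 550 + 50 + 50 + 50 = 700
  disc 3: 450 = 450
  disc 4: 400 = 400
This matches the lower bound, so 4 is optimal.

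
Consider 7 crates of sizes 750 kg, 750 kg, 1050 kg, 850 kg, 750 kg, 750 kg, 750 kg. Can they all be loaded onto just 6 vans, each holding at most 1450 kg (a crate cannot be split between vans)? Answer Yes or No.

Total = 5650 kg; ⌈5650/1450⌉ = 4.
7 crates each exceed half the capacity and cannot share a van, forcing at least 7 vans.
At least 7 vans are required, but only 6 are allowed.

No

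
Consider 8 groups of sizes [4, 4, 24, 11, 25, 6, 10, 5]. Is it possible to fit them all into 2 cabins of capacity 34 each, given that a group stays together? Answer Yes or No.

No

Total = 89; ⌈89/34⌉ = 3.
At least 3 cabins are required, but only 2 are allowed.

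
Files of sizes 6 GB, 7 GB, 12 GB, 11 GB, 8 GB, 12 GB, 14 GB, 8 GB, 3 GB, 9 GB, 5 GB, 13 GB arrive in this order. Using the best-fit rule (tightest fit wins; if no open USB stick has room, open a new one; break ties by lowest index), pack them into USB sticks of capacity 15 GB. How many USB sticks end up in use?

  6 → USB stick 1 (new)  [load 6/15]
  7 → USB stick 1  [load 13/15]
  12 → USB stick 2 (new)  [load 12/15]
  11 → USB stick 3 (new)  [load 11/15]
  8 → USB stick 4 (new)  [load 8/15]
  12 → USB stick 5 (new)  [load 12/15]
  14 → USB stick 6 (new)  [load 14/15]
  8 → USB stick 7 (new)  [load 8/15]
  3 → USB stick 2  [load 15/15]
  9 → USB stick 8 (new)  [load 9/15]
  5 → USB stick 8  [load 14/15]
  13 → USB stick 9 (new)  [load 13/15]
9 USB sticks opened.

9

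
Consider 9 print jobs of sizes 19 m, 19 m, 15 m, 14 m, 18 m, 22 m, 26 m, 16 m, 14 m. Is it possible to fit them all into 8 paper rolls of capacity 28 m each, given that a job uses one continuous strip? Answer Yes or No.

Yes

A valid assignment using 8 paper rolls:
  roll 1: 26 = 26
  roll 2: 22 = 22
  roll 3: 19 = 19
  roll 4: 19 = 19
  roll 5: 18 = 18
  roll 6: 16 = 16
  roll 7: 15 = 15
  roll 8: 14 + 14 = 28
Every load is within 28 m, so 8 paper rolls suffice.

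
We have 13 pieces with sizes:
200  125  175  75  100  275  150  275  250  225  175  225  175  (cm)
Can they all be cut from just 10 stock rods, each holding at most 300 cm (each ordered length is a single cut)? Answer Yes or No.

Yes

A valid assignment using 10 stock rods:
  stock rod 1: 275 = 275
  stock rod 2: 275 = 275
  stock rod 3: 250 = 250
  stock rod 4: 225 + 75 = 300
  stock rod 5: 225 = 225
  stock rod 6: 200 + 100 = 300
  stock rod 7: 175 + 125 = 300
  stock rod 8: 175 = 175
  stock rod 9: 175 = 175
  stock rod 10: 150 = 150
Every load is within 300 cm, so 10 stock rods suffice.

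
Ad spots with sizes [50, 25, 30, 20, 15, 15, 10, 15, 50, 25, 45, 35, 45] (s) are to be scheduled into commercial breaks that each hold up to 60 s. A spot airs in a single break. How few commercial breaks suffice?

Total = 50 + 50 + 45 + 45 + 35 + 30 + 25 + 25 + 20 + 15 + 15 + 15 + 10 = 380 s.
Lower bound: ⌈380/60⌉ = 7 commercial breaks.
A packing using 7 commercial breaks:
  break 1: 50 + 10 = 60
  break 2: 50 = 50
  break 3: 45 + 15 = 60
  break 4: 45 + 15 = 60
  break 5: 35 + 25 = 60
  break 6: 30 + 25 = 55
  break 7: 20 + 15 = 35
This matches the lower bound, so 7 is optimal.

7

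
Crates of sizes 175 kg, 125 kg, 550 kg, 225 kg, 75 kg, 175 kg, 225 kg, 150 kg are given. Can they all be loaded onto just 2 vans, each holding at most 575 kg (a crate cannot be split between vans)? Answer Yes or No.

No

Total = 1700 kg; ⌈1700/575⌉ = 3.
At least 3 vans are required, but only 2 are allowed.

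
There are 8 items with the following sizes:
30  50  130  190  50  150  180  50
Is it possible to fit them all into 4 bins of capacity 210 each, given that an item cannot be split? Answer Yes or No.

No

Total = 830; ⌈830/210⌉ = 4.
The bound of 4 does not rule out 4, but exhaustive search shows no assignment into 4 bins of capacity 210 exists — the minimum is 5.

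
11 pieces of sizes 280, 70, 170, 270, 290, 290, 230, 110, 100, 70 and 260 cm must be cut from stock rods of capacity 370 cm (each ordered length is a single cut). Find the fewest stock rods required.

7

Total = 290 + 290 + 280 + 270 + 260 + 230 + 170 + 110 + 100 + 70 + 70 = 2140 cm.
Lower bound: ⌈2140/370⌉ = 6 stock rods.
A packing using 7 stock rods:
  stock rod 1: 290 + 70 = 360
  stock rod 2: 290 + 70 = 360
  stock rod 3: 280 = 280
  stock rod 4: 270 + 100 = 370
  stock rod 5: 260 + 110 = 370
  stock rod 6: 230 = 230
  stock rod 7: 170 = 170
No arrangement into 6 stock rods stays within capacity, so 7 is optimal.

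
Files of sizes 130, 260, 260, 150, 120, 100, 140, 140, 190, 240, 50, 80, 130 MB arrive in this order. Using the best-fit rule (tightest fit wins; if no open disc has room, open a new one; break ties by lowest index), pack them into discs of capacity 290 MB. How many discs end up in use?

  130 → disc 1 (new)  [load 130/290]
  260 → disc 2 (new)  [load 260/290]
  260 → disc 3 (new)  [load 260/290]
  150 → disc 1  [load 280/290]
  120 → disc 4 (new)  [load 120/290]
  100 → disc 4  [load 220/290]
  140 → disc 5 (new)  [load 140/290]
  140 → disc 5  [load 280/290]
  190 → disc 6 (new)  [load 190/290]
  240 → disc 7 (new)  [load 240/290]
  50 → disc 7  [load 290/290]
  80 → disc 6  [load 270/290]
  130 → disc 8 (new)  [load 130/290]
8 discs opened.

8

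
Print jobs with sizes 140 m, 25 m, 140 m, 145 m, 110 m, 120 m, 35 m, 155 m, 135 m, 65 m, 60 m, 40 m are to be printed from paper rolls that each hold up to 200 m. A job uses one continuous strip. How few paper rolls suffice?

7

Total = 155 + 145 + 140 + 140 + 135 + 120 + 110 + 65 + 60 + 40 + 35 + 25 = 1170 m.
Lower bound: ⌈1170/200⌉ = 6 paper rolls.
Also, 7 print jobs each exceed 100 m, and no two of those can share a roll, so at least 7 paper rolls are needed.
A packing using 7 paper rolls:
  roll 1: 155 + 40 = 195
  roll 2: 145 + 35 = 180
  roll 3: 140 + 60 = 200
  roll 4: 140 + 25 = 165
  roll 5: 135 + 65 = 200
  roll 6: 120 = 120
  roll 7: 110 = 110
This matches the lower bound, so 7 is optimal.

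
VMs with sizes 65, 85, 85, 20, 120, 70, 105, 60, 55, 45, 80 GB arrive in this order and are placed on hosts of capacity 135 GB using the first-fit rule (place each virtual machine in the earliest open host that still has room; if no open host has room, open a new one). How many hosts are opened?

7

  65 → host 1 (new)  [load 65/135]
  85 → host 2 (new)  [load 85/135]
  85 → host 3 (new)  [load 85/135]
  20 → host 1  [load 85/135]
  120 → host 4 (new)  [load 120/135]
  70 → host 5 (new)  [load 70/135]
  105 → host 6 (new)  [load 105/135]
  60 → host 5  [load 130/135]
  55 → host 7 (new)  [load 55/135]
  45 → host 1  [load 130/135]
  80 → host 7  [load 135/135]
7 hosts opened.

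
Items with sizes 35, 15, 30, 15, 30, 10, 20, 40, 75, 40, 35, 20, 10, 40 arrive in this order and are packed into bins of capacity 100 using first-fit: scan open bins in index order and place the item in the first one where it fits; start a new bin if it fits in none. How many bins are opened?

5

  35 → bin 1 (new)  [load 35/100]
  15 → bin 1  [load 50/100]
  30 → bin 1  [load 80/100]
  15 → bin 1  [load 95/100]
  30 → bin 2 (new)  [load 30/100]
  10 → bin 2  [load 40/100]
  20 → bin 2  [load 60/100]
  40 → bin 2  [load 100/100]
  75 → bin 3 (new)  [load 75/100]
  40 → bin 4 (new)  [load 40/100]
  35 → bin 4  [load 75/100]
  20 → bin 3  [load 95/100]
  10 → bin 4  [load 85/100]
  40 → bin 5 (new)  [load 40/100]
5 bins opened.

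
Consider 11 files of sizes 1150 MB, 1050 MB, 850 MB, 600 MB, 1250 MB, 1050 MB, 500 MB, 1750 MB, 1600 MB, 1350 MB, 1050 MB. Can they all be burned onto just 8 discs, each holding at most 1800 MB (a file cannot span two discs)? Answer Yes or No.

No

Total = 12200 MB; ⌈12200/1800⌉ = 7.
8 files each exceed half the capacity and cannot share a disc, forcing at least 8 discs.
The bound of 8 does not rule out 8, but exhaustive search shows no assignment into 8 discs of capacity 1800 MB exists — the minimum is 9.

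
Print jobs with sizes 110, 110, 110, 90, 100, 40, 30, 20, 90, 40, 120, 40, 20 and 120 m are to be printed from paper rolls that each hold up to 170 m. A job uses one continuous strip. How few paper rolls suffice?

Total = 120 + 120 + 110 + 110 + 110 + 100 + 90 + 90 + 40 + 40 + 40 + 30 + 20 + 20 = 1040 m.
Lower bound: ⌈1040/170⌉ = 7 paper rolls.
Also, 8 print jobs each exceed 85 m, and no two of those can share a roll, so at least 8 paper rolls are needed.
A packing using 8 paper rolls:
  roll 1: 120 + 40 = 160
  roll 2: 120 + 40 = 160
  roll 3: 110 + 40 + 20 = 170
  roll 4: 110 + 30 + 20 = 160
  roll 5: 110 = 110
  roll 6: 100 = 100
  roll 7: 90 = 90
  roll 8: 90 = 90
This matches the lower bound, so 8 is optimal.

8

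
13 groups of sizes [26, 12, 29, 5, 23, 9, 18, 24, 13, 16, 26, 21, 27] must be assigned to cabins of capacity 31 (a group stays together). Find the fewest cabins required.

Total = 29 + 27 + 26 + 26 + 24 + 23 + 21 + 18 + 16 + 13 + 12 + 9 + 5 = 249.
Lower bound: ⌈249/31⌉ = 9 cabins.
A packing using 9 cabins:
  cabin 1: 29 = 29
  cabin 2: 27 = 27
  cabin 3: 26 + 5 = 31
  cabin 4: 26 = 26
  cabin 5: 24 = 24
  cabin 6: 23 = 23
  cabin 7: 21 + 9 = 30
  cabin 8: 18 + 13 = 31
  cabin 9: 16 + 12 = 28
This matches the lower bound, so 9 is optimal.

9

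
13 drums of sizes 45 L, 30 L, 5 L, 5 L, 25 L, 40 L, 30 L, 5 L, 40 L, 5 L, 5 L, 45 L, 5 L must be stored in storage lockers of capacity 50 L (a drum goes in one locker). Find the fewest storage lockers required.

Total = 45 + 45 + 40 + 40 + 30 + 30 + 25 + 5 + 5 + 5 + 5 + 5 + 5 = 285 L.
Lower bound: ⌈285/50⌉ = 6 storage lockers.
A packing using 7 storage lockers:
  locker 1: 45 + 5 = 50
  locker 2: 45 + 5 = 50
  locker 3: 40 + 5 + 5 = 50
  locker 4: 40 + 5 + 5 = 50
  locker 5: 30 = 30
  locker 6: 30 = 30
  locker 7: 25 = 25
No arrangement into 6 storage lockers stays within capacity, so 7 is optimal.

7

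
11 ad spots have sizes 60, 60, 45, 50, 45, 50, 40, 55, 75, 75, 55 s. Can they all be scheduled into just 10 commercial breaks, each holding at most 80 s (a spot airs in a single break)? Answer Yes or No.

Total = 610 s; ⌈610/80⌉ = 8.
10 ad spots each exceed half the capacity and cannot share a break, forcing at least 10 commercial breaks.
The bound of 10 does not rule out 10, but exhaustive search shows no assignment into 10 commercial breaks of capacity 80 s exists — the minimum is 11.

No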